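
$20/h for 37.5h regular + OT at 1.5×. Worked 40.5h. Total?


Regular: 37.5h × $20 = $750.00
Overtime: 40.5 - 37.5 = 3.0h
OT pay: 3.0h × $20 × 1.5 = $90.00
Total = $750.00 + $90.00 = $840.00

$840.00


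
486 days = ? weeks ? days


69 weeks 3 days

Weeks: 486 ÷ 7 = 69 remainder 3


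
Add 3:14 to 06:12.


09:26

Start: 372 minutes from midnight
Add: 194 minutes
Total: 566 minutes
Hours: 566 ÷ 60 = 9 remainder 26


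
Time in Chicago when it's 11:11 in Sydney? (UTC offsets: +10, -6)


Time difference = UTC-6 - UTC+10 = -16 hours
New hour = (11 -16) mod 24
= -5 mod 24 = 19
Minutes unchanged → 19:11; -5 < 0 → previous day

19:11 (previous day)


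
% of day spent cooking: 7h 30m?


31.3%

Time: 450 minutes
Day: 1440 minutes
Percentage = (450/1440) × 100 ≈ 31.3%


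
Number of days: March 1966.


31 days

Month: March (month 3)
March has 31 days


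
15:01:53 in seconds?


Hours: 15 × 3600 = 54000
Minutes: 1 × 60 = 60
Seconds: 53
Total = 54000 + 60 + 53 = 54113

54113 seconds


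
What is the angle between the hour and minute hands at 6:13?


108.5°

Hour hand = 6×30 + 13×0.5 = 186.5°
Minute hand = 13×6 = 78°
Difference = |186.5 - 78| = 108.5°


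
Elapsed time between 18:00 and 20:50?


End time in minutes: 20×60 + 50 = 1250
Start time in minutes: 18×60 + 0 = 1080
Difference = 1250 - 1080 = 170 minutes
= 2 hours 50 minutes

2h 50m


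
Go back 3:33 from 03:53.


Start: 233 minutes from midnight
Subtract: 213 minutes
Remaining: 233 - 213 = 20
Hours: 0, Minutes: 20

00:20


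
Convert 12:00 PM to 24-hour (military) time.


Input: 12:00 PM
12 PM → 12 (noon)

12:00


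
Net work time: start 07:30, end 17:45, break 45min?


9h 30m (570 minutes)

Total time = (17×60+45) - (7×60+30)
= 1065 - 450 = 615 min
Minus break: 615 - 45 = 570 min
= 9h 30m


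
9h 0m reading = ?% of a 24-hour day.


Time: 540 minutes
Day: 1440 minutes
Percentage = (540/1440) × 100 = 37.5%

37.5%


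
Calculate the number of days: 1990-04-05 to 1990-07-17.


From April 5, 1990 to July 17, 1990
Rest of April 1990: 30 - 5 = 25
Full months: May 31, June 30
Days into July 1990: 17
Total = 25 + 31 + 30 + 17 = 103 days

103 days


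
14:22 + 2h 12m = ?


Start: 862 minutes from midnight
Add: 132 minutes
Total: 994 minutes
Hours: 994 ÷ 60 = 16 remainder 34

16:34


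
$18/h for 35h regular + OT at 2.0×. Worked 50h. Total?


$1170.00

Regular: 35h × $18 = $630.00
Overtime: 50 - 35 = 15h
OT pay: 15h × $18 × 2.0 = $540.00
Total = $630.00 + $540.00 = $1170.00


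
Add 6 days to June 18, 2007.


Start: June 18, 2007
Add 6 days
June 18 + 6 = June 24, 2007

June 24, 2007


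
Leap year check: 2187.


Rules: divisible by 4 AND (not by 100 OR by 400)
2187 ÷ 4 = 546 remainder 3 → not divisible by 4
Not divisible by 4 → not a leap year

No


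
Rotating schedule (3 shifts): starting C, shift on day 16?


Shifts: A, B, C
Start: C (index 2)
Day 16: (2 + 16 - 1) mod 3
= 17 mod 3
= 2
Index 2 → shift C

Shift C


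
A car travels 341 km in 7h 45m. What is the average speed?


44.0 km/h

Distance: 341 km
Time: 7h 45m = 465 min = 465/60 = 31/4 hours
Speed = 341 ÷ (31/4) = 341 × 4 / 31 = 1364/31 = 44.0 km/h


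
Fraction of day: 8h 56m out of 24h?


Total minutes: 8×60 + 56 = 536
Day = 24×60 = 1440 minutes
Fraction = 536/1440 ≈ 0.3722
As a percentage: 536/1440 × 100 ≈ 37.22%

0.3722 (37.22%)


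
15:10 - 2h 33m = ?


Start: 910 minutes from midnight
Subtract: 153 minutes
Remaining: 910 - 153 = 757
Hours: 12, Minutes: 37

12:37


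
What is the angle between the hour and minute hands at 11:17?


Hour hand = 11×30 + 17×0.5 = 338.5°
Minute hand = 17×6 = 102°
Difference = |338.5 - 102| = 236.5°
Since > 180°: 360 - 236.5 = 123.5°

123.5°


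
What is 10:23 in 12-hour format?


10:23 AM

Hour: 10
10 < 12 → AM


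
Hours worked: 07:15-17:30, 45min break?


9h 30m (570 minutes)

Total time = (17×60+30) - (7×60+15)
= 1050 - 435 = 615 min
Minus break: 615 - 45 = 570 min
= 9h 30m


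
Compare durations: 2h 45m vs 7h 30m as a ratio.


11:30 (0.37)

Duration 1: 165 minutes
Duration 2: 450 minutes
Ratio = 165:450
GCD = 15
Simplified = 11:30
As a decimal: 11/30 ≈ 0.37


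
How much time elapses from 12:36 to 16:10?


3h 34m

End time in minutes: 16×60 + 10 = 970
Start time in minutes: 12×60 + 36 = 756
Difference = 970 - 756 = 214 minutes
= 3 hours 34 minutes


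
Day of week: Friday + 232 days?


Saturday

Start: Friday (index 4)
(4 + 232) mod 7
= 236 mod 7
= 5
Index 5 → Saturday


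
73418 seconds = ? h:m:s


20h 23m 38s

Hours: 73418 ÷ 3600 = 20 remainder 1418
Minutes: 1418 ÷ 60 = 23 remainder 38
Seconds: 38


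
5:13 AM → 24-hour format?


05:13

Input: 5:13 AM
AM hour stays: 5


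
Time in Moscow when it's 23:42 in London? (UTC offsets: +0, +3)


02:42 (next day)

Time difference = UTC+3 - UTC+0 = +3 hours
New hour = (23 + 3) mod 24
= 26 mod 24 = 2
Minutes unchanged → 02:42; 26 ≥ 24 → next day


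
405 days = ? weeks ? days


57 weeks 6 days

Weeks: 405 ÷ 7 = 57 remainder 6


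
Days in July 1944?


31 days

Month: July (month 7)
July has 31 days


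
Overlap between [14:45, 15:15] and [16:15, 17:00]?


Meeting A: 885-915 (in minutes from midnight)
Meeting B: 975-1020
Overlap start = max(885, 975) = 975
Overlap end = min(915, 1020) = 915
Overlap = max(0, 915 - 975) = 0 min

0 minutes


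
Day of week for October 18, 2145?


Zeller's congruence:
q=18, m=10, k=45, j=21
h = (18 + ⌊13×11/5⌋ + 45 + ⌊45/4⌋ + ⌊21/4⌋ - 2×21) mod 7
= (18 + 28 + 45 + 11 + 5 - 42) mod 7
= 65 mod 7 = 2
h=2 → Monday

Monday


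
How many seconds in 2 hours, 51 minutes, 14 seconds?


Hours: 2 × 3600 = 7200
Minutes: 51 × 60 = 3060
Seconds: 14
Total = 7200 + 3060 + 14 = 10274

10274 seconds


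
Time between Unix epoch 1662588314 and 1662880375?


292061 seconds (81.1 hours / 3.38 days)

Difference = 1662880375 - 1662588314 = 292061 seconds
In hours: 292061 / 3600 ≈ 81.1
In days: 292061 / 86400 ≈ 3.38


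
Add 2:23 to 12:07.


14:30

Start: 727 minutes from midnight
Add: 143 minutes
Total: 870 minutes
Hours: 870 ÷ 60 = 14 remainder 30


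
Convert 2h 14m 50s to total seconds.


Hours: 2 × 3600 = 7200
Minutes: 14 × 60 = 840
Seconds: 50
Total = 7200 + 840 + 50 = 8090

8090 seconds


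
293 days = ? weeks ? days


41 weeks 6 days

Weeks: 293 ÷ 7 = 41 remainder 6


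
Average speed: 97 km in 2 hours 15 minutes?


Distance: 97 km
Time: 2h 15m = 135 min = 135/60 = 9/4 hours
Speed = 97 ÷ (9/4) = 97 × 4 / 9 = 388/9 ≈ 43.1 km/h

43.1 km/h


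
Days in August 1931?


Month: August (month 8)
August has 31 days

31 days


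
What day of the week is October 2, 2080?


Zeller's congruence:
q=2, m=10, k=80, j=20
h = (2 + ⌊13×11/5⌋ + 80 + ⌊80/4⌋ + ⌊20/4⌋ - 2×20) mod 7
= (2 + 28 + 80 + 20 + 5 - 40) mod 7
= 95 mod 7 = 4
h=4 → Wednesday

Wednesday


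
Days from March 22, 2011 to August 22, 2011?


153 days

From March 22, 2011 to August 22, 2011
Rest of March 2011: 31 - 22 = 9
Full months: April 30, May 31, June 30, July 31
Days into August 2011: 22
Total = 9 + 30 + 31 + 30 + 31 + 22 = 153 days


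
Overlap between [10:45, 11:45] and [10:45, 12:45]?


Meeting A: 645-705 (in minutes from midnight)
Meeting B: 645-765
Overlap start = max(645, 645) = 645
Overlap end = min(705, 765) = 705
Overlap = max(0, 705 - 645) = 60 min

60 minutes


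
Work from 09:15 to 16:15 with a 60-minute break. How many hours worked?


Total time = (16×60+15) - (9×60+15)
= 975 - 555 = 420 min
Minus break: 420 - 60 = 360 min
= 6h 0m

6h 0m (360 minutes)


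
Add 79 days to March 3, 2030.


May 21, 2030

Start: March 3, 2030
Add 79 days
March 3 → April 1: 31 - 3 + 1 = 29 days (79 - 29 = 50 left)
April 1 → May 1: 30 - 1 + 1 = 30 days (50 - 30 = 20 left)
May 1 + 20 = May 21, 2030


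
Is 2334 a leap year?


No

Rules: divisible by 4 AND (not by 100 OR by 400)
2334 ÷ 4 = 583 remainder 2 → not divisible by 4
Not divisible by 4 → not a leap year


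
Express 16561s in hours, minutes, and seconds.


Hours: 16561 ÷ 3600 = 4 remainder 2161
Minutes: 2161 ÷ 60 = 36 remainder 1
Seconds: 1

4h 36m 1s


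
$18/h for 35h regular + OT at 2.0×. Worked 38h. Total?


$738.00

Regular: 35h × $18 = $630.00
Overtime: 38 - 35 = 3h
OT pay: 3h × $18 × 2.0 = $108.00
Total = $630.00 + $108.00 = $738.00


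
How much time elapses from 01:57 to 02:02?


0h 5m

End time in minutes: 2×60 + 2 = 122
Start time in minutes: 1×60 + 57 = 117
Difference = 122 - 117 = 5 minutes
= 0 hours 5 minutes


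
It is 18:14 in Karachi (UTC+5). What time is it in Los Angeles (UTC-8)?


05:14

Time difference = UTC-8 - UTC+5 = -13 hours
New hour = (18 -13) mod 24
= 5 mod 24 = 5
Minutes unchanged → 05:14


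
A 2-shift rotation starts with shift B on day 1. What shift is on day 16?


Shifts: A, B
Start: B (index 1)
Day 16: (1 + 16 - 1) mod 2
= 16 mod 2
= 0
Index 0 → shift A

Shift A


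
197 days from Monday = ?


Start: Monday (index 0)
(0 + 197) mod 7
= 197 mod 7
= 1
Index 1 → Tuesday

Tuesday


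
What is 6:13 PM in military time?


18:13

Input: 6:13 PM
PM: 6 + 12 = 18


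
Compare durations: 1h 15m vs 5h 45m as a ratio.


Duration 1: 75 minutes
Duration 2: 345 minutes
Ratio = 75:345
GCD = 15
Simplified = 5:23
As a decimal: 5/23 ≈ 0.22

5:23 (0.22)


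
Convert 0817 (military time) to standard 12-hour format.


8:17 AM

Hour: 8
8 < 12 → AM


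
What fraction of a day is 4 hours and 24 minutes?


Total minutes: 4×60 + 24 = 264
Day = 24×60 = 1440 minutes
Fraction = 264/1440 ≈ 0.1833
As a percentage: 264/1440 × 100 ≈ 18.33%

0.1833 (18.33%)


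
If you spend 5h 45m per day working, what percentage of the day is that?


24.0%

Time: 345 minutes
Day: 1440 minutes
Percentage = (345/1440) × 100 ≈ 24.0%


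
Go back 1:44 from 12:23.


10:39

Start: 743 minutes from midnight
Subtract: 104 minutes
Remaining: 743 - 104 = 639
Hours: 10, Minutes: 39


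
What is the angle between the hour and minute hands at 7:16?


122.0°

Hour hand = 7×30 + 16×0.5 = 218.0°
Minute hand = 16×6 = 96°
Difference = |218.0 - 96| = 122.0°


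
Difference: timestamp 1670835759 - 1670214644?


621115 seconds (172.5 hours / 7.19 days)

Difference = 1670835759 - 1670214644 = 621115 seconds
In hours: 621115 / 3600 ≈ 172.5
In days: 621115 / 86400 ≈ 7.19


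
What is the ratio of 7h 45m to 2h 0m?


Duration 1: 465 minutes
Duration 2: 120 minutes
Ratio = 465:120
GCD = 15
Simplified = 31:8
As a decimal: 31/8 ≈ 3.88

31:8 (3.88)


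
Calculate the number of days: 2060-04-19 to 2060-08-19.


122 days

From April 19, 2060 to August 19, 2060
Rest of April 2060: 30 - 19 = 11
Full months: May 31, June 30, July 31
Days into August 2060: 19
Total = 11 + 31 + 30 + 31 + 19 = 122 days


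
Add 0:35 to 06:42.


07:17

Start: 402 minutes from midnight
Add: 35 minutes
Total: 437 minutes
Hours: 437 ÷ 60 = 7 remainder 17


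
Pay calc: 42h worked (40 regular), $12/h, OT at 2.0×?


Regular: 40h × $12 = $480.00
Overtime: 42 - 40 = 2h
OT pay: 2h × $12 × 2.0 = $48.00
Total = $480.00 + $48.00 = $528.00

$528.00


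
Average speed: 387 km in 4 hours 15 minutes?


Distance: 387 km
Time: 4h 15m = 255 min = 255/60 = 17/4 hours
Speed = 387 ÷ (17/4) = 387 × 4 / 17 = 1548/17 ≈ 91.1 km/h

91.1 km/h


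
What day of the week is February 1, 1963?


Friday

Zeller's congruence:
q=1, m=14, k=62, j=19
h = (1 + ⌊13×15/5⌋ + 62 + ⌊62/4⌋ + ⌊19/4⌋ - 2×19) mod 7
= (1 + 39 + 62 + 15 + 4 - 38) mod 7
= 83 mod 7 = 6
h=6 → Friday


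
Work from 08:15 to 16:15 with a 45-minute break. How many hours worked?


7h 15m (435 minutes)

Total time = (16×60+15) - (8×60+15)
= 975 - 495 = 480 min
Minus break: 480 - 45 = 435 min
= 7h 15m


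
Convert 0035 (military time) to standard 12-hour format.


12:35 AM

Hour: 0
0 → 12 AM (midnight)


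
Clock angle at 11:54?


Hour hand = 11×30 + 54×0.5 = 357.0°
Minute hand = 54×6 = 324°
Difference = |357.0 - 324| = 33.0°

33.0°


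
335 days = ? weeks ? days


47 weeks 6 days

Weeks: 335 ÷ 7 = 47 remainder 6


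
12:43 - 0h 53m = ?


Start: 763 minutes from midnight
Subtract: 53 minutes
Remaining: 763 - 53 = 710
Hours: 11, Minutes: 50

11:50


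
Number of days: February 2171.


Month: February (month 2)
February: 28 or 29 (leap year)
2171 leap year? No

28 days


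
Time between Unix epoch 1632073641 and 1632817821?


Difference = 1632817821 - 1632073641 = 744180 seconds
In hours: 744180 / 3600 ≈ 206.7
In days: 744180 / 86400 ≈ 8.61

744180 seconds (206.7 hours / 8.61 days)


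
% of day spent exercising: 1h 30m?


Time: 90 minutes
Day: 1440 minutes
Percentage = (90/1440) × 100 ≈ 6.3%

6.3%


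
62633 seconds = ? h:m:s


17h 23m 53s

Hours: 62633 ÷ 3600 = 17 remainder 1433
Minutes: 1433 ÷ 60 = 23 remainder 53
Seconds: 53


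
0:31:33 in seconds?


1893 seconds

Hours: 0 × 3600 = 0
Minutes: 31 × 60 = 1860
Seconds: 33
Total = 0 + 1860 + 33 = 1893


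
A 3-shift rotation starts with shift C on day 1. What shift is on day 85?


Shift C

Shifts: A, B, C
Start: C (index 2)
Day 85: (2 + 85 - 1) mod 3
= 86 mod 3
= 2
Index 2 → shift C


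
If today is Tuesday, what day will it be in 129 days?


Start: Tuesday (index 1)
(1 + 129) mod 7
= 130 mod 7
= 4
Index 4 → Friday

Friday


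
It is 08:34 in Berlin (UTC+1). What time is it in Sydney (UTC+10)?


Time difference = UTC+10 - UTC+1 = +9 hours
New hour = (8 + 9) mod 24
= 17 mod 24 = 17
Minutes unchanged → 17:34

17:34


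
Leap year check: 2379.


No

Rules: divisible by 4 AND (not by 100 OR by 400)
2379 ÷ 4 = 594 remainder 3 → not divisible by 4
Not divisible by 4 → not a leap year


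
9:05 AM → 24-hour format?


Input: 9:05 AM
AM hour stays: 9

09:05


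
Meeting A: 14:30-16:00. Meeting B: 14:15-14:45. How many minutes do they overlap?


15 minutes

Meeting A: 870-960 (in minutes from midnight)
Meeting B: 855-885
Overlap start = max(870, 855) = 870
Overlap end = min(960, 885) = 885
Overlap = max(0, 885 - 870) = 15 min


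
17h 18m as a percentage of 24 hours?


0.7208 (72.08%)

Total minutes: 17×60 + 18 = 1038
Day = 24×60 = 1440 minutes
Fraction = 1038/1440 ≈ 0.7208
As a percentage: 1038/1440 × 100 ≈ 72.08%


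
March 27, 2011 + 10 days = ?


April 6, 2011

Start: March 27, 2011
Add 10 days
March 27 → April 1: 31 - 27 + 1 = 5 days (10 - 5 = 5 left)
April 1 + 5 = April 6, 2011


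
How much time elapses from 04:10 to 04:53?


0h 43m

End time in minutes: 4×60 + 53 = 293
Start time in minutes: 4×60 + 10 = 250
Difference = 293 - 250 = 43 minutes
= 0 hours 43 minutes


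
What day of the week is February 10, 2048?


Zeller's congruence:
q=10, m=14, k=47, j=20
h = (10 + ⌊13×15/5⌋ + 47 + ⌊47/4⌋ + ⌊20/4⌋ - 2×20) mod 7
= (10 + 39 + 47 + 11 + 5 - 40) mod 7
= 72 mod 7 = 2
h=2 → Monday

Monday


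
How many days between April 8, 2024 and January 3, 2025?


270 days

From April 8, 2024 to January 3, 2025
Rest of April 2024: 30 - 8 = 22
Full months: May 31, June 30, July 31, August 31, September 30, October 31, November 30, December 31
Days into January 2025: 3
Total = 22 + 31 + 30 + 31 + 31 + 30 + 31 + 30 + 31 + 3 = 270 days


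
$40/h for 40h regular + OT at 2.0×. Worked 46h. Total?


$2080.00

Regular: 40h × $40 = $1600.00
Overtime: 46 - 40 = 6h
OT pay: 6h × $40 × 2.0 = $480.00
Total = $1600.00 + $480.00 = $2080.00


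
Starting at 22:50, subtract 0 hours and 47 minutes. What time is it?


Start: 1370 minutes from midnight
Subtract: 47 minutes
Remaining: 1370 - 47 = 1323
Hours: 22, Minutes: 3

22:03


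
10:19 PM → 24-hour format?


22:19

Input: 10:19 PM
PM: 10 + 12 = 22


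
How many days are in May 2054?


31 days

Month: May (month 5)
May has 31 days


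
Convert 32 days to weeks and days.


4 weeks 4 days

Weeks: 32 ÷ 7 = 4 remainder 4


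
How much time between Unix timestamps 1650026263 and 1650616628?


Difference = 1650616628 - 1650026263 = 590365 seconds
In hours: 590365 / 3600 ≈ 164.0
In days: 590365 / 86400 ≈ 6.83

590365 seconds (164.0 hours / 6.83 days)


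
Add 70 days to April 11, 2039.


Start: April 11, 2039
Add 70 days
April 11 → May 1: 30 - 11 + 1 = 20 days (70 - 20 = 50 left)
May 1 → June 1: 31 - 1 + 1 = 31 days (50 - 31 = 19 left)
June 1 + 19 = June 20, 2039

June 20, 2039


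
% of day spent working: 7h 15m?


30.2%

Time: 435 minutes
Day: 1440 minutes
Percentage = (435/1440) × 100 ≈ 30.2%


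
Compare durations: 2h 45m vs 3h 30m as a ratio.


Duration 1: 165 minutes
Duration 2: 210 minutes
Ratio = 165:210
GCD = 15
Simplified = 11:14
As a decimal: 11/14 ≈ 0.79

11:14 (0.79)


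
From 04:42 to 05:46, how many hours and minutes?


End time in minutes: 5×60 + 46 = 346
Start time in minutes: 4×60 + 42 = 282
Difference = 346 - 282 = 64 minutes
= 1 hours 4 minutes

1h 4m


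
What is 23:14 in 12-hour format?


Hour: 23
23 - 12 = 11 → PM

11:14 PM


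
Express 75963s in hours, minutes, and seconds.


21h 6m 3s

Hours: 75963 ÷ 3600 = 21 remainder 363
Minutes: 363 ÷ 60 = 6 remainder 3
Seconds: 3


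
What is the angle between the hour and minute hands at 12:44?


Hour hand (12 ≡ 0 on the dial): 0×30 + 44×0.5 = 22.0°
Minute hand = 44×6 = 264°
Difference = |22.0 - 264| = 242.0°
Since > 180°: 360 - 242.0 = 118.0°

118.0°


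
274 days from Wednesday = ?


Thursday

Start: Wednesday (index 2)
(2 + 274) mod 7
= 276 mod 7
= 3
Index 3 → Thursday


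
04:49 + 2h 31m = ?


Start: 289 minutes from midnight
Add: 151 minutes
Total: 440 minutes
Hours: 440 ÷ 60 = 7 remainder 20

07:20


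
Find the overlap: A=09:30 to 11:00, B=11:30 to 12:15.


Meeting A: 570-660 (in minutes from midnight)
Meeting B: 690-735
Overlap start = max(570, 690) = 690
Overlap end = min(660, 735) = 660
Overlap = max(0, 660 - 690) = 0 min

0 minutes


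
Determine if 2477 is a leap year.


Rules: divisible by 4 AND (not by 100 OR by 400)
2477 ÷ 4 = 619 remainder 1 → not divisible by 4
Not divisible by 4 → not a leap year

No


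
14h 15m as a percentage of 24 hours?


0.5938 (59.38%)

Total minutes: 14×60 + 15 = 855
Day = 24×60 = 1440 minutes
Fraction = 855/1440 ≈ 0.5938
As a percentage: 855/1440 × 100 ≈ 59.38%


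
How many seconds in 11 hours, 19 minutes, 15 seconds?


40755 seconds

Hours: 11 × 3600 = 39600
Minutes: 19 × 60 = 1140
Seconds: 15
Total = 39600 + 1140 + 15 = 40755


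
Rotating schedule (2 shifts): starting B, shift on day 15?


Shifts: A, B
Start: B (index 1)
Day 15: (1 + 15 - 1) mod 2
= 15 mod 2
= 1
Index 1 → shift B

Shift B


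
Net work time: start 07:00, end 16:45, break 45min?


9h 0m (540 minutes)

Total time = (16×60+45) - (7×60+0)
= 1005 - 420 = 585 min
Minus break: 585 - 45 = 540 min
= 9h 0m


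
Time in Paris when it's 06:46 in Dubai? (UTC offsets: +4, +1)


03:46

Time difference = UTC+1 - UTC+4 = -3 hours
New hour = (6 -3) mod 24
= 3 mod 24 = 3
Minutes unchanged → 03:46


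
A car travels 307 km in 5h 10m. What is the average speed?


59.4 km/h

Distance: 307 km
Time: 5h 10m = 310 min = 310/60 = 31/6 hours
Speed = 307 ÷ (31/6) = 307 × 6 / 31 = 1842/31 ≈ 59.4 km/h


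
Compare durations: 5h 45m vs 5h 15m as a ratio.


Duration 1: 345 minutes
Duration 2: 315 minutes
Ratio = 345:315
GCD = 15
Simplified = 23:21
As a decimal: 23/21 ≈ 1.10

23:21 (1.10)


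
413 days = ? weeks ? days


Weeks: 413 ÷ 7 = 59 remainder 0

59 weeks 0 days


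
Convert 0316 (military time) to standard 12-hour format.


3:16 AM

Hour: 3
3 < 12 → AM


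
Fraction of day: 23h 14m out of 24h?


Total minutes: 23×60 + 14 = 1394
Day = 24×60 = 1440 minutes
Fraction = 1394/1440 ≈ 0.9681
As a percentage: 1394/1440 × 100 ≈ 96.81%

0.9681 (96.81%)


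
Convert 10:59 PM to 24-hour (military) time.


22:59

Input: 10:59 PM
PM: 10 + 12 = 22


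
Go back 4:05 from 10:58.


06:53

Start: 658 minutes from midnight
Subtract: 245 minutes
Remaining: 658 - 245 = 413
Hours: 6, Minutes: 53


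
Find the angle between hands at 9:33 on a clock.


88.5°

Hour hand = 9×30 + 33×0.5 = 286.5°
Minute hand = 33×6 = 198°
Difference = |286.5 - 198| = 88.5°


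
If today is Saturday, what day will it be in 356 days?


Friday

Start: Saturday (index 5)
(5 + 356) mod 7
= 361 mod 7
= 4
Index 4 → Friday


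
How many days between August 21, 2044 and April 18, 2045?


From August 21, 2044 to April 18, 2045
Rest of August 2044: 31 - 21 = 10
Full months: September 30, October 31, November 30, December 31, January 31, February 2045 28, March 31
Days into April 2045: 18
Total = 10 + 30 + 31 + 30 + 31 + 31 + 28 + 31 + 18 = 240 days

240 days


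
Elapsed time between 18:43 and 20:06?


1h 23m

End time in minutes: 20×60 + 6 = 1206
Start time in minutes: 18×60 + 43 = 1123
Difference = 1206 - 1123 = 83 minutes
= 1 hours 23 minutes


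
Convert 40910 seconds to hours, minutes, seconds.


Hours: 40910 ÷ 3600 = 11 remainder 1310
Minutes: 1310 ÷ 60 = 21 remainder 50
Seconds: 50

11h 21m 50s


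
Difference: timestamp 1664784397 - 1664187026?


597371 seconds (165.9 hours / 6.91 days)

Difference = 1664784397 - 1664187026 = 597371 seconds
In hours: 597371 / 3600 ≈ 165.9
In days: 597371 / 86400 ≈ 6.91


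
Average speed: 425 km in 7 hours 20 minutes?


58.0 km/h

Distance: 425 km
Time: 7h 20m = 440 min = 440/60 = 22/3 hours
Speed = 425 ÷ (22/3) = 425 × 3 / 22 = 1275/22 ≈ 58.0 km/h


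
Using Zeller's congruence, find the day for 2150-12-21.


Zeller's congruence:
q=21, m=12, k=50, j=21
h = (21 + ⌊13×13/5⌋ + 50 + ⌊50/4⌋ + ⌊21/4⌋ - 2×21) mod 7
= (21 + 33 + 50 + 12 + 5 - 42) mod 7
= 79 mod 7 = 2
h=2 → Monday

Monday


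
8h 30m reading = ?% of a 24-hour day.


35.4%

Time: 510 minutes
Day: 1440 minutes
Percentage = (510/1440) × 100 ≈ 35.4%


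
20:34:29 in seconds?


Hours: 20 × 3600 = 72000
Minutes: 34 × 60 = 2040
Seconds: 29
Total = 72000 + 2040 + 29 = 74069

74069 seconds


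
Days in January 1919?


Month: January (month 1)
January has 31 days

31 days


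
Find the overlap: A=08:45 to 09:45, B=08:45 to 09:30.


Meeting A: 525-585 (in minutes from midnight)
Meeting B: 525-570
Overlap start = max(525, 525) = 525
Overlap end = min(585, 570) = 570
Overlap = max(0, 570 - 525) = 45 min

45 minutes


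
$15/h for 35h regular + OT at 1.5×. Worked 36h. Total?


Regular: 35h × $15 = $525.00
Overtime: 36 - 35 = 1h
OT pay: 1h × $15 × 1.5 = $22.50
Total = $525.00 + $22.50 = $547.50

$547.50


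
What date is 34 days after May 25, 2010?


Start: May 25, 2010
Add 34 days
May 25 → June 1: 31 - 25 + 1 = 7 days (34 - 7 = 27 left)
June 1 + 27 = June 28, 2010

June 28, 2010


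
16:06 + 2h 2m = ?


18:08

Start: 966 minutes from midnight
Add: 122 minutes
Total: 1088 minutes
Hours: 1088 ÷ 60 = 18 remainder 8


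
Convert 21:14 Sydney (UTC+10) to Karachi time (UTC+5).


Time difference = UTC+5 - UTC+10 = -5 hours
New hour = (21 -5) mod 24
= 16 mod 24 = 16
Minutes unchanged → 16:14

16:14


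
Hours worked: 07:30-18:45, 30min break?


Total time = (18×60+45) - (7×60+30)
= 1125 - 450 = 675 min
Minus break: 675 - 30 = 645 min
= 10h 45m

10h 45m (645 minutes)


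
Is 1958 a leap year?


Rules: divisible by 4 AND (not by 100 OR by 400)
1958 ÷ 4 = 489 remainder 2 → not divisible by 4
Not divisible by 4 → not a leap year

No


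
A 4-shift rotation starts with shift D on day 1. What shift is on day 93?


Shift D

Shifts: A, B, C, D
Start: D (index 3)
Day 93: (3 + 93 - 1) mod 4
= 95 mod 4
= 3
Index 3 → shift D


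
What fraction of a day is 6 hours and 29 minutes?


Total minutes: 6×60 + 29 = 389
Day = 24×60 = 1440 minutes
Fraction = 389/1440 ≈ 0.2701
As a percentage: 389/1440 × 100 ≈ 27.01%

0.2701 (27.01%)


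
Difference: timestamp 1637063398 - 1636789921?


Difference = 1637063398 - 1636789921 = 273477 seconds
In hours: 273477 / 3600 ≈ 76.0
In days: 273477 / 86400 ≈ 3.17

273477 seconds (76.0 hours / 3.17 days)


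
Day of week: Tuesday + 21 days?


Tuesday

Start: Tuesday (index 1)
(1 + 21) mod 7
= 22 mod 7
= 1
Index 1 → Tuesday


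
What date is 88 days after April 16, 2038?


Start: April 16, 2038
Add 88 days
April 16 → May 1: 30 - 16 + 1 = 15 days (88 - 15 = 73 left)
May 1 → June 1: 31 - 1 + 1 = 31 days (73 - 31 = 42 left)
June 1 → July 1: 30 - 1 + 1 = 30 days (42 - 30 = 12 left)
July 1 + 12 = July 13, 2038

July 13, 2038


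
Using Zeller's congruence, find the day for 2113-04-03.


Monday

Zeller's congruence:
q=3, m=4, k=13, j=21
h = (3 + ⌊13×5/5⌋ + 13 + ⌊13/4⌋ + ⌊21/4⌋ - 2×21) mod 7
= (3 + 13 + 13 + 3 + 5 - 42) mod 7
= -5 mod 7 = 2
h=2 → Monday


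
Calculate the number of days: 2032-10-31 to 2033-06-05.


From October 31, 2032 to June 5, 2033
Rest of October 2032: 31 - 31 = 0
Full months: November 30, December 31, January 31, February 2033 28, March 31, April 30, May 31
Days into June 2033: 5
Total = 0 + 30 + 31 + 31 + 28 + 31 + 30 + 31 + 5 = 217 days

217 days


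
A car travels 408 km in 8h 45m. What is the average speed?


46.6 km/h

Distance: 408 km
Time: 8h 45m = 525 min = 525/60 = 35/4 hours
Speed = 408 ÷ (35/4) = 408 × 4 / 35 = 1632/35 ≈ 46.6 km/h


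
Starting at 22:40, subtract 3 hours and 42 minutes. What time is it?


Start: 1360 minutes from midnight
Subtract: 222 minutes
Remaining: 1360 - 222 = 1138
Hours: 18, Minutes: 58

18:58


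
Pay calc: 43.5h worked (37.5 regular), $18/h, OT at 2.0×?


$891.00

Regular: 37.5h × $18 = $675.00
Overtime: 43.5 - 37.5 = 6.0h
OT pay: 6.0h × $18 × 2.0 = $216.00
Total = $675.00 + $216.00 = $891.00


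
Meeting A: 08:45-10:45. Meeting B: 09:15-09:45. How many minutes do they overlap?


Meeting A: 525-645 (in minutes from midnight)
Meeting B: 555-585
Overlap start = max(525, 555) = 555
Overlap end = min(645, 585) = 585
Overlap = max(0, 585 - 555) = 30 min

30 minutes


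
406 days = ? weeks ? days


58 weeks 0 days

Weeks: 406 ÷ 7 = 58 remainder 0


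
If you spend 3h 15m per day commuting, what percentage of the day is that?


Time: 195 minutes
Day: 1440 minutes
Percentage = (195/1440) × 100 ≈ 13.5%

13.5%


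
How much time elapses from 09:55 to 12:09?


End time in minutes: 12×60 + 9 = 729
Start time in minutes: 9×60 + 55 = 595
Difference = 729 - 595 = 134 minutes
= 2 hours 14 minutes

2h 14m


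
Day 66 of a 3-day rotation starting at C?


Shift B

Shifts: A, B, C
Start: C (index 2)
Day 66: (2 + 66 - 1) mod 3
= 67 mod 3
= 1
Index 1 → shift B


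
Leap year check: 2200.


Rules: divisible by 4 AND (not by 100 OR by 400)
2200 ÷ 4 = 550 exactly → divisible by 4
2200 ÷ 100 = 22 exactly → divisible by 100
2200 ÷ 400 = 5 remainder 200 → not divisible by 400
Divisible by 100 but not by 400 → not a leap year

No


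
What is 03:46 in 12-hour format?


3:46 AM

Hour: 3
3 < 12 → AM


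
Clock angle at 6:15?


Hour hand = 6×30 + 15×0.5 = 187.5°
Minute hand = 15×6 = 90°
Difference = |187.5 - 90| = 97.5°

97.5°


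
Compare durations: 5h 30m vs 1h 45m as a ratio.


22:7 (3.14)

Duration 1: 330 minutes
Duration 2: 105 minutes
Ratio = 330:105
GCD = 15
Simplified = 22:7
As a decimal: 22/7 ≈ 3.14


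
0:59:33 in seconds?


3573 seconds

Hours: 0 × 3600 = 0
Minutes: 59 × 60 = 3540
Seconds: 33
Total = 0 + 3540 + 33 = 3573


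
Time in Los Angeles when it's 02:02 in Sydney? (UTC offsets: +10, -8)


08:02 (previous day)

Time difference = UTC-8 - UTC+10 = -18 hours
New hour = (2 -18) mod 24
= -16 mod 24 = 8
Minutes unchanged → 08:02; -16 < 0 → previous day


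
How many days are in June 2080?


30 days

Month: June (month 6)
June has 30 days


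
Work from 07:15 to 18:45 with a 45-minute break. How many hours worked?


Total time = (18×60+45) - (7×60+15)
= 1125 - 435 = 690 min
Minus break: 690 - 45 = 645 min
= 10h 45m

10h 45m (645 minutes)


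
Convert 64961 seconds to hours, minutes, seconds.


Hours: 64961 ÷ 3600 = 18 remainder 161
Minutes: 161 ÷ 60 = 2 remainder 41
Seconds: 41

18h 2m 41s


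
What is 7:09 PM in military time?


Input: 7:09 PM
PM: 7 + 12 = 19

19:09


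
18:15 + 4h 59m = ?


23:14

Start: 1095 minutes from midnight
Add: 299 minutes
Total: 1394 minutes
Hours: 1394 ÷ 60 = 23 remainder 14


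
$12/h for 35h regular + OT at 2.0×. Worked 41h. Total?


$564.00

Regular: 35h × $12 = $420.00
Overtime: 41 - 35 = 6h
OT pay: 6h × $12 × 2.0 = $144.00
Total = $420.00 + $144.00 = $564.00


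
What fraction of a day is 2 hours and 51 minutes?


0.1188 (11.88%)

Total minutes: 2×60 + 51 = 171
Day = 24×60 = 1440 minutes
Fraction = 171/1440 ≈ 0.1188
As a percentage: 171/1440 × 100 ≈ 11.88%


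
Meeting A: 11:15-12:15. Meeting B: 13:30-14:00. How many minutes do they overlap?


Meeting A: 675-735 (in minutes from midnight)
Meeting B: 810-840
Overlap start = max(675, 810) = 810
Overlap end = min(735, 840) = 735
Overlap = max(0, 735 - 810) = 0 min

0 minutes


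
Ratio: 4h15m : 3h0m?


17:12 (1.42)

Duration 1: 255 minutes
Duration 2: 180 minutes
Ratio = 255:180
GCD = 15
Simplified = 17:12
As a decimal: 17/12 ≈ 1.42


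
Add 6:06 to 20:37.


02:43 (next day)

Start: 1237 minutes from midnight
Add: 366 minutes
Total: 1603 minutes
Hours: 1603 ÷ 60 = 26 remainder 43
26 ≥ 24 → 26 - 24 = 2 (next day)


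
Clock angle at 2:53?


Hour hand = 2×30 + 53×0.5 = 86.5°
Minute hand = 53×6 = 318°
Difference = |86.5 - 318| = 231.5°
Since > 180°: 360 - 231.5 = 128.5°

128.5°


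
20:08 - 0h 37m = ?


Start: 1208 minutes from midnight
Subtract: 37 minutes
Remaining: 1208 - 37 = 1171
Hours: 19, Minutes: 31

19:31


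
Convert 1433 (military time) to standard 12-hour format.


Hour: 14
14 - 12 = 2 → PM

2:33 PM


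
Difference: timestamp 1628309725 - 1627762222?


Difference = 1628309725 - 1627762222 = 547503 seconds
In hours: 547503 / 3600 ≈ 152.1
In days: 547503 / 86400 ≈ 6.34

547503 seconds (152.1 hours / 6.34 days)


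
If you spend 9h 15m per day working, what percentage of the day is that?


38.5%

Time: 555 minutes
Day: 1440 minutes
Percentage = (555/1440) × 100 ≈ 38.5%


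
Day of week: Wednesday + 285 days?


Monday

Start: Wednesday (index 2)
(2 + 285) mod 7
= 287 mod 7
= 0
Index 0 → Monday


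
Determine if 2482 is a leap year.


No

Rules: divisible by 4 AND (not by 100 OR by 400)
2482 ÷ 4 = 620 remainder 2 → not divisible by 4
Not divisible by 4 → not a leap year


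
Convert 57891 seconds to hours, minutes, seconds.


Hours: 57891 ÷ 3600 = 16 remainder 291
Minutes: 291 ÷ 60 = 4 remainder 51
Seconds: 51

16h 4m 51s


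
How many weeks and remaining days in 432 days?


Weeks: 432 ÷ 7 = 61 remainder 5

61 weeks 5 days


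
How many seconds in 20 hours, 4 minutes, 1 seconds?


72241 seconds

Hours: 20 × 3600 = 72000
Minutes: 4 × 60 = 240
Seconds: 1
Total = 72000 + 240 + 1 = 72241


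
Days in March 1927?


31 days

Month: March (month 3)
March has 31 days


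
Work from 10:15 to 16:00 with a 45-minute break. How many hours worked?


Total time = (16×60+0) - (10×60+15)
= 960 - 615 = 345 min
Minus break: 345 - 45 = 300 min
= 5h 0m

5h 0m (300 minutes)


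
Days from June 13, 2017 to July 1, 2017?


From June 13, 2017 to July 1, 2017
Rest of June 2017: 30 - 13 = 17
Days into July 2017: 1
Total = 17 + 1 = 18 days

18 days


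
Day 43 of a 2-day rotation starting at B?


Shifts: A, B
Start: B (index 1)
Day 43: (1 + 43 - 1) mod 2
= 43 mod 2
= 1
Index 1 → shift B

Shift B


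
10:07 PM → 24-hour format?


22:07

Input: 10:07 PM
PM: 10 + 12 = 22


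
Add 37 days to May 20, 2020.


June 26, 2020

Start: May 20, 2020
Add 37 days
May 20 → June 1: 31 - 20 + 1 = 12 days (37 - 12 = 25 left)
June 1 + 25 = June 26, 2020


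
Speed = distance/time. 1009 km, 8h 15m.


122.3 km/h

Distance: 1009 km
Time: 8h 15m = 495 min = 495/60 = 33/4 hours
Speed = 1009 ÷ (33/4) = 1009 × 4 / 33 = 4036/33 ≈ 122.3 km/h


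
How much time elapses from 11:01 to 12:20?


1h 19m

End time in minutes: 12×60 + 20 = 740
Start time in minutes: 11×60 + 1 = 661
Difference = 740 - 661 = 79 minutes
= 1 hours 19 minutes


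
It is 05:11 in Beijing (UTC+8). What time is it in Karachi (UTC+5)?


Time difference = UTC+5 - UTC+8 = -3 hours
New hour = (5 -3) mod 24
= 2 mod 24 = 2
Minutes unchanged → 02:11

02:11


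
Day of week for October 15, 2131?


Monday

Zeller's congruence:
q=15, m=10, k=31, j=21
h = (15 + ⌊13×11/5⌋ + 31 + ⌊31/4⌋ + ⌊21/4⌋ - 2×21) mod 7
= (15 + 28 + 31 + 7 + 5 - 42) mod 7
= 44 mod 7 = 2
h=2 → Monday


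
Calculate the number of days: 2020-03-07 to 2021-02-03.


333 days

From March 7, 2020 to February 3, 2021
Rest of March 2020: 31 - 7 = 24
Full months: April 30, May 31, June 30, July 31, August 31, September 30, October 31, November 30, December 31, January 31
Days into February 2021: 3
Total = 24 + 30 + 31 + 30 + 31 + 31 + 30 + 31 + 30 + 31 + 31 + 3 = 333 days


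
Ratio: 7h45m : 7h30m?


31:30 (1.03)

Duration 1: 465 minutes
Duration 2: 450 minutes
Ratio = 465:450
GCD = 15
Simplified = 31:30
As a decimal: 31/30 ≈ 1.03


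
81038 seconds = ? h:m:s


22h 30m 38s

Hours: 81038 ÷ 3600 = 22 remainder 1838
Minutes: 1838 ÷ 60 = 30 remainder 38
Seconds: 38


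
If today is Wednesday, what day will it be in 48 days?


Tuesday

Start: Wednesday (index 2)
(2 + 48) mod 7
= 50 mod 7
= 1
Index 1 → Tuesday


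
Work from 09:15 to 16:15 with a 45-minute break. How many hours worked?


6h 15m (375 minutes)

Total time = (16×60+15) - (9×60+15)
= 975 - 555 = 420 min
Minus break: 420 - 45 = 375 min
= 6h 15m


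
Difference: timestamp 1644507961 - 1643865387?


Difference = 1644507961 - 1643865387 = 642574 seconds
In hours: 642574 / 3600 ≈ 178.5
In days: 642574 / 86400 ≈ 7.44

642574 seconds (178.5 hours / 7.44 days)


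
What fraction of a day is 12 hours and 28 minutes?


Total minutes: 12×60 + 28 = 748
Day = 24×60 = 1440 minutes
Fraction = 748/1440 ≈ 0.5194
As a percentage: 748/1440 × 100 ≈ 51.94%

0.5194 (51.94%)


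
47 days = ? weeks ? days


6 weeks 5 days

Weeks: 47 ÷ 7 = 6 remainder 5


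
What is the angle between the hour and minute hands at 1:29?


Hour hand = 1×30 + 29×0.5 = 44.5°
Minute hand = 29×6 = 174°
Difference = |44.5 - 174| = 129.5°

129.5°


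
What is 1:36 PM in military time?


Input: 1:36 PM
PM: 1 + 12 = 13

13:36


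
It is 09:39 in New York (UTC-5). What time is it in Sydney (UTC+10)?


00:39 (next day)

Time difference = UTC+10 - UTC-5 = +15 hours
New hour = (9 + 15) mod 24
= 24 mod 24 = 0
Minutes unchanged → 00:39; 24 ≥ 24 → next day


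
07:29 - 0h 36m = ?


Start: 449 minutes from midnight
Subtract: 36 minutes
Remaining: 449 - 36 = 413
Hours: 6, Minutes: 53

06:53


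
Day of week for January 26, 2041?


Saturday

Zeller's congruence:
q=26, m=13, k=40, j=20
h = (26 + ⌊13×14/5⌋ + 40 + ⌊40/4⌋ + ⌊20/4⌋ - 2×20) mod 7
= (26 + 36 + 40 + 10 + 5 - 40) mod 7
= 77 mod 7 = 0
h=0 → Saturday


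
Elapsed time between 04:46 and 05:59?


1h 13m

End time in minutes: 5×60 + 59 = 359
Start time in minutes: 4×60 + 46 = 286
Difference = 359 - 286 = 73 minutes
= 1 hours 13 minutes


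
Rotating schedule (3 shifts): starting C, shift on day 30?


Shift B

Shifts: A, B, C
Start: C (index 2)
Day 30: (2 + 30 - 1) mod 3
= 31 mod 3
= 1
Index 1 → shift B


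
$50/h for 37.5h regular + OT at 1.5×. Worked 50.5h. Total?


Regular: 37.5h × $50 = $1875.00
Overtime: 50.5 - 37.5 = 13.0h
OT pay: 13.0h × $50 × 1.5 = $975.00
Total = $1875.00 + $975.00 = $2850.00

$2850.00


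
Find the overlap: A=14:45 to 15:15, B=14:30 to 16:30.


30 minutes

Meeting A: 885-915 (in minutes from midnight)
Meeting B: 870-990
Overlap start = max(885, 870) = 885
Overlap end = min(915, 990) = 915
Overlap = max(0, 915 - 885) = 30 min


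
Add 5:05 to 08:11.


Start: 491 minutes from midnight
Add: 305 minutes
Total: 796 minutes
Hours: 796 ÷ 60 = 13 remainder 16

13:16


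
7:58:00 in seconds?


Hours: 7 × 3600 = 25200
Minutes: 58 × 60 = 3480
Seconds: 0
Total = 25200 + 3480 + 0 = 28680

28680 seconds


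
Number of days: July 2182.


Month: July (month 7)
July has 31 days

31 days


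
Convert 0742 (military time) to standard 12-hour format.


7:42 AM

Hour: 7
7 < 12 → AM


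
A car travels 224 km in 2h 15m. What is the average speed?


99.6 km/h

Distance: 224 km
Time: 2h 15m = 135 min = 135/60 = 9/4 hours
Speed = 224 ÷ (9/4) = 224 × 4 / 9 = 896/9 ≈ 99.6 km/h


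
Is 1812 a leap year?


Yes

Rules: divisible by 4 AND (not by 100 OR by 400)
1812 ÷ 4 = 453 exactly → divisible by 4
1812 ÷ 100 = 18 remainder 12 → not divisible by 100
Divisible by 4 but not by 100 → leap year


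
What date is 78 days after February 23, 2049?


Start: February 23, 2049
Add 78 days
February 23 → March 1: 28 - 23 + 1 = 6 days (78 - 6 = 72 left)
March 1 → April 1: 31 - 1 + 1 = 31 days (72 - 31 = 41 left)
April 1 → May 1: 30 - 1 + 1 = 30 days (41 - 30 = 11 left)
May 1 + 11 = May 12, 2049

May 12, 2049


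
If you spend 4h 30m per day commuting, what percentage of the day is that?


18.8%

Time: 270 minutes
Day: 1440 minutes
Percentage = (270/1440) × 100 ≈ 18.8%


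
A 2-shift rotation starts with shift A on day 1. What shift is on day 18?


Shift B

Shifts: A, B
Start: A (index 0)
Day 18: (0 + 18 - 1) mod 2
= 17 mod 2
= 1
Index 1 → shift B


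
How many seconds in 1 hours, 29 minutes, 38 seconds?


5378 seconds

Hours: 1 × 3600 = 3600
Minutes: 29 × 60 = 1740
Seconds: 38
Total = 3600 + 1740 + 38 = 5378


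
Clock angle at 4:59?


155.5°

Hour hand = 4×30 + 59×0.5 = 149.5°
Minute hand = 59×6 = 354°
Difference = |149.5 - 354| = 204.5°
Since > 180°: 360 - 204.5 = 155.5°


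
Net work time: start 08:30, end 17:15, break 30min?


Total time = (17×60+15) - (8×60+30)
= 1035 - 510 = 525 min
Minus break: 525 - 30 = 495 min
= 8h 15m

8h 15m (495 minutes)


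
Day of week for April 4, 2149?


Friday

Zeller's congruence:
q=4, m=4, k=49, j=21
h = (4 + ⌊13×5/5⌋ + 49 + ⌊49/4⌋ + ⌊21/4⌋ - 2×21) mod 7
= (4 + 13 + 49 + 12 + 5 - 42) mod 7
= 41 mod 7 = 6
h=6 → Friday


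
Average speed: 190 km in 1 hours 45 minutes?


Distance: 190 km
Time: 1h 45m = 105 min = 105/60 = 7/4 hours
Speed = 190 ÷ (7/4) = 190 × 4 / 7 = 760/7 ≈ 108.6 km/h

108.6 km/h


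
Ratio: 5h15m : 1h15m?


Duration 1: 315 minutes
Duration 2: 75 minutes
Ratio = 315:75
GCD = 15
Simplified = 21:5
As a decimal: 21/5 = 4.20

21:5 (4.20)


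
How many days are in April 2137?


30 days

Month: April (month 4)
April has 30 days


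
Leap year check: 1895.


No

Rules: divisible by 4 AND (not by 100 OR by 400)
1895 ÷ 4 = 473 remainder 3 → not divisible by 4
Not divisible by 4 → not a leap year


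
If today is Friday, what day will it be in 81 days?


Start: Friday (index 4)
(4 + 81) mod 7
= 85 mod 7
= 1
Index 1 → Tuesday

Tuesday
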